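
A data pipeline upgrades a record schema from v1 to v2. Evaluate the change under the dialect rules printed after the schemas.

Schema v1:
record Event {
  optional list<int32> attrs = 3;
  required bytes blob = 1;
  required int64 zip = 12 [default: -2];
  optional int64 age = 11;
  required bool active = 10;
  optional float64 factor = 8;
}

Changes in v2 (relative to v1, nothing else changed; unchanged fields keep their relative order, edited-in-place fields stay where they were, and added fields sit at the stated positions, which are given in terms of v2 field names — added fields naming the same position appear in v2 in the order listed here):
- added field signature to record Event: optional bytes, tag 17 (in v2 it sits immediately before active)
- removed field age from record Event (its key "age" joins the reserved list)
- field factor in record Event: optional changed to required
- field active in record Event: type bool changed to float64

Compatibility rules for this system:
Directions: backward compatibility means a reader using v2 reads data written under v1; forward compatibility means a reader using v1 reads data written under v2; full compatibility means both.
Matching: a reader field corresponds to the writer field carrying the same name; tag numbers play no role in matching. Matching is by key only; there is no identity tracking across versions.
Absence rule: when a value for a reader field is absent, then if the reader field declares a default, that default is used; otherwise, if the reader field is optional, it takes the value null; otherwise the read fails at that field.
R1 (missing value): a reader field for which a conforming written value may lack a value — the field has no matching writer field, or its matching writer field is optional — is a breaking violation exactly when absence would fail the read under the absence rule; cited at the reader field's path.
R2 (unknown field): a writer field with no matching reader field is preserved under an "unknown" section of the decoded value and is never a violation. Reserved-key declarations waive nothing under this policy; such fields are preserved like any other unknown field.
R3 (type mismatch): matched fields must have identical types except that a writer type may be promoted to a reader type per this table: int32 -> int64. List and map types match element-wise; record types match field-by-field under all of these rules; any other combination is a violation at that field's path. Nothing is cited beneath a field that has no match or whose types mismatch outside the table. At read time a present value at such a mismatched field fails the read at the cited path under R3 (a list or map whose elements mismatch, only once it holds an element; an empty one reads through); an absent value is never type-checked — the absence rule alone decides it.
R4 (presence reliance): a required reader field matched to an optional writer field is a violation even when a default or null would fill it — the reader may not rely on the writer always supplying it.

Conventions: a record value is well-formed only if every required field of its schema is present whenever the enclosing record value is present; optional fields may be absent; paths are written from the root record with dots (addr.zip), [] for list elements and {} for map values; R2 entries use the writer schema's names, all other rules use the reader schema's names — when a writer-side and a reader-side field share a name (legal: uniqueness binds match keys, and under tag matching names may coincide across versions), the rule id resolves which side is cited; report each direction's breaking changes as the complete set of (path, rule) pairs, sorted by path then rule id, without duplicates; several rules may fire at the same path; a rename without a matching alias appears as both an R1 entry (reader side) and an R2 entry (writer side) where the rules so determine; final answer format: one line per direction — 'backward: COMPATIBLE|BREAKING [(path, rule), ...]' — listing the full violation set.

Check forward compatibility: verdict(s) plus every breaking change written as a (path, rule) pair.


arrows below run writer -> reader for Event
forward pass over Event, reader schema v1, writer schema v2:
  attrs: list<int32> -> list<int32>, writer optional; from attrs
  blob: bytes -> bytes, writer required; from blob
  zip: int64 -> int64, writer required; from zip
  age: no writer match
  active: float64 -> bool, writer required; from active
  factor: float64 -> float64, writer required; from factor
  signature (writer side), unknown to reader
  R3 fires at active
  forward on Event therefore BREAKING (1)
remaining Event differences; none change what is asked:
  added field signature to record Event: optional bytes, tag 17 (in v2 it sits immediately before active) -> triggers nothing under Event's printed rules — same verdict
  removed field age from record Event (its key "age" joins the reserved list) -> triggers nothing under Event's printed rules — same verdict
  field factor in record Event: optional changed to required -> fires only in the backward direction of Event, which is not asked here

forward: BREAKING [(active, R3)]


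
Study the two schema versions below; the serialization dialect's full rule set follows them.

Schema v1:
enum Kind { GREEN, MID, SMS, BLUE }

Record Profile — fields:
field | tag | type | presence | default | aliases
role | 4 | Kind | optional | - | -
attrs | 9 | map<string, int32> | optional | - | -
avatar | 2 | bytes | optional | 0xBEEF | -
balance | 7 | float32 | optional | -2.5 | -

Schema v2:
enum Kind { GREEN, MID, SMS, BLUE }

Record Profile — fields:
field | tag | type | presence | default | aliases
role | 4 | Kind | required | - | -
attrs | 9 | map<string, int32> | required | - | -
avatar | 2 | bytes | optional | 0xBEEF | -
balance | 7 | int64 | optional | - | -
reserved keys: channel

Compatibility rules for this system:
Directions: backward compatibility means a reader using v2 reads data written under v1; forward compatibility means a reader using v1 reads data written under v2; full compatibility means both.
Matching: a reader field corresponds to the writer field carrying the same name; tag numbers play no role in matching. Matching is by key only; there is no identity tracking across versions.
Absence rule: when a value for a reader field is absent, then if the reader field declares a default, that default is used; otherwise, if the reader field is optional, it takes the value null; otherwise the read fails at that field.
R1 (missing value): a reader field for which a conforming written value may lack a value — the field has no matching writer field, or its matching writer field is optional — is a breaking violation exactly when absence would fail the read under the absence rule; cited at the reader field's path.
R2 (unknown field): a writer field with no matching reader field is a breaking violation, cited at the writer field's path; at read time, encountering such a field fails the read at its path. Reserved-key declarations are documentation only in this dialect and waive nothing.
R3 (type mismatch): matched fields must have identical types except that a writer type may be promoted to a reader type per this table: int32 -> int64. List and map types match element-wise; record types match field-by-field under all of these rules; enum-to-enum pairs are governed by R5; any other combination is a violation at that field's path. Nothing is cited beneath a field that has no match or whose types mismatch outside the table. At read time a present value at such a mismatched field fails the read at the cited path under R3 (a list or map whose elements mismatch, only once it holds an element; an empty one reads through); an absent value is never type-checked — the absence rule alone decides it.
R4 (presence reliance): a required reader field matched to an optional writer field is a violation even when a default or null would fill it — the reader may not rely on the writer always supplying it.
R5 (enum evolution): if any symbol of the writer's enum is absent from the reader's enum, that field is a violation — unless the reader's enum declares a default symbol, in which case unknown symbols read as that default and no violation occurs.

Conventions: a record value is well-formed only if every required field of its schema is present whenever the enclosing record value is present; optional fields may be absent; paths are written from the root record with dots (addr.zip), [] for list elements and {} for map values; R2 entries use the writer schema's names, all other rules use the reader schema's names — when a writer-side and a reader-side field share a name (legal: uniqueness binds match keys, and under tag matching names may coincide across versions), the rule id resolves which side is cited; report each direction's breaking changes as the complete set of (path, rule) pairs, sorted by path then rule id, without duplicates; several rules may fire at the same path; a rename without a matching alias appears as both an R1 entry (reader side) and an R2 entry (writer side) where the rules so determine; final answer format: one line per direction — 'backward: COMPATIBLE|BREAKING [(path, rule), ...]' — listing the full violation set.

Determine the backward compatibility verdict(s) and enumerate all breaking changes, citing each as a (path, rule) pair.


arrows below run writer -> reader for Profile
backward on Profile — v2 reading data written by v1:
  Kind -> Kind, writer optional: role aligns to role
  map<string, int32> -> map<string, int32>, writer optional: attrs aligns to attrs
  bytes -> bytes, writer optional: avatar aligns to avatar
  float32 -> int64, writer optional: balance aligns to balance
  R1 fires at attrs
  R4 fires at attrs
  R3 fires at balance
  R1 fires at role
  R4 fires at role
  => backward verdict for Profile: BREAKING, 5 violation(s)

backward: BREAKING [(attrs, R1), (attrs, R4), (balance, R3), (role, R1), (role, R4)]


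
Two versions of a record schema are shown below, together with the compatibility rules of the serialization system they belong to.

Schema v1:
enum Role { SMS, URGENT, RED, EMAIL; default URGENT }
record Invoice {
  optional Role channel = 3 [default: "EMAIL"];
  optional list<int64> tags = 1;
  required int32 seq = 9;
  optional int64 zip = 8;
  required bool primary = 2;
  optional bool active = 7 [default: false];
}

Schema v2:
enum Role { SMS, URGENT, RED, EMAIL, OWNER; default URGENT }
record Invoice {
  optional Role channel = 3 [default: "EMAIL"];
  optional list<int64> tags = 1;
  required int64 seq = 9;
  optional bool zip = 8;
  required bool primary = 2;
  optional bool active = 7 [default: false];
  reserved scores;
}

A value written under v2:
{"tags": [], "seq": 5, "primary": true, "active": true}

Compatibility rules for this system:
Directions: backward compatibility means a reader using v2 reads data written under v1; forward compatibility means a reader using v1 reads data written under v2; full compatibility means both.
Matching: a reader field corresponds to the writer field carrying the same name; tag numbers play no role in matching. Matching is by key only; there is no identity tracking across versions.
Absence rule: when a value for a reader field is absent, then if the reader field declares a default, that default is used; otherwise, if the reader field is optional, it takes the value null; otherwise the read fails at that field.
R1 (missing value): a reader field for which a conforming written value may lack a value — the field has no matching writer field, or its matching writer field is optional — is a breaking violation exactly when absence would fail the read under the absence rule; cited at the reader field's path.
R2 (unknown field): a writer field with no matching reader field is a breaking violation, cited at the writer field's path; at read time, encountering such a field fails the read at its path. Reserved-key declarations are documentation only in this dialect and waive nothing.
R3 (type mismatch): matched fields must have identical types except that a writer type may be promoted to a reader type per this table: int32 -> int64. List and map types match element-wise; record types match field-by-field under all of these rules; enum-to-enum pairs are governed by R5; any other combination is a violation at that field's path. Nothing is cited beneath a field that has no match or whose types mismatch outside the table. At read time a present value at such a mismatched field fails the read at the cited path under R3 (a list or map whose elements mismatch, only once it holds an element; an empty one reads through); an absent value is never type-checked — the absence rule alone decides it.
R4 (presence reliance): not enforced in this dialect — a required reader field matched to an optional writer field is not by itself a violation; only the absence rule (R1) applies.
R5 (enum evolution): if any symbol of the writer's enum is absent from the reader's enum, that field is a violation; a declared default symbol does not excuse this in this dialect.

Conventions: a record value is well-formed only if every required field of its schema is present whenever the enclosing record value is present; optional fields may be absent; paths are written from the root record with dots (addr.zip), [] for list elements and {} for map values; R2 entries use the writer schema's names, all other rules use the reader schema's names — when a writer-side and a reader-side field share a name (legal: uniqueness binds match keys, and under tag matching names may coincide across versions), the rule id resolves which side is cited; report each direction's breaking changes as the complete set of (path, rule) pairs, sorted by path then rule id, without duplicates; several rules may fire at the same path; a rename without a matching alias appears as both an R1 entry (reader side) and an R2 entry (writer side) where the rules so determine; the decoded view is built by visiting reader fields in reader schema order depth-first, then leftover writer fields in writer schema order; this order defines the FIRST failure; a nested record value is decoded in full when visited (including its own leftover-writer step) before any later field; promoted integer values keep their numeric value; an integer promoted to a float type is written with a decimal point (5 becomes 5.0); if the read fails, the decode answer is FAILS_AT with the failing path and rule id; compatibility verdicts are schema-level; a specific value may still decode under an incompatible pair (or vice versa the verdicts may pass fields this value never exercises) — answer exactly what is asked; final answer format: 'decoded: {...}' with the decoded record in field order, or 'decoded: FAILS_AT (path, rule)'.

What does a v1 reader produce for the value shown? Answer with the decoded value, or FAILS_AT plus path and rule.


decoded: FAILS_AT (seq, R3)

in Invoice below, arrows point writer -> reader
decode walk for Invoice under reader schema v1:
  channel := "EMAIL" (missing; default applied)
  tags := []
  read fails at seq under R3
  => FAILS_AT (seq, R3)
the rest of the Invoice diff is inert for this question:
  field zip in record Invoice: type int64 changed to bool -> shifts the Invoice verdicts, not this decode
  enum Role (field channel in record Invoice): symbol OWNER added -> shifts the Invoice verdicts, not this decode


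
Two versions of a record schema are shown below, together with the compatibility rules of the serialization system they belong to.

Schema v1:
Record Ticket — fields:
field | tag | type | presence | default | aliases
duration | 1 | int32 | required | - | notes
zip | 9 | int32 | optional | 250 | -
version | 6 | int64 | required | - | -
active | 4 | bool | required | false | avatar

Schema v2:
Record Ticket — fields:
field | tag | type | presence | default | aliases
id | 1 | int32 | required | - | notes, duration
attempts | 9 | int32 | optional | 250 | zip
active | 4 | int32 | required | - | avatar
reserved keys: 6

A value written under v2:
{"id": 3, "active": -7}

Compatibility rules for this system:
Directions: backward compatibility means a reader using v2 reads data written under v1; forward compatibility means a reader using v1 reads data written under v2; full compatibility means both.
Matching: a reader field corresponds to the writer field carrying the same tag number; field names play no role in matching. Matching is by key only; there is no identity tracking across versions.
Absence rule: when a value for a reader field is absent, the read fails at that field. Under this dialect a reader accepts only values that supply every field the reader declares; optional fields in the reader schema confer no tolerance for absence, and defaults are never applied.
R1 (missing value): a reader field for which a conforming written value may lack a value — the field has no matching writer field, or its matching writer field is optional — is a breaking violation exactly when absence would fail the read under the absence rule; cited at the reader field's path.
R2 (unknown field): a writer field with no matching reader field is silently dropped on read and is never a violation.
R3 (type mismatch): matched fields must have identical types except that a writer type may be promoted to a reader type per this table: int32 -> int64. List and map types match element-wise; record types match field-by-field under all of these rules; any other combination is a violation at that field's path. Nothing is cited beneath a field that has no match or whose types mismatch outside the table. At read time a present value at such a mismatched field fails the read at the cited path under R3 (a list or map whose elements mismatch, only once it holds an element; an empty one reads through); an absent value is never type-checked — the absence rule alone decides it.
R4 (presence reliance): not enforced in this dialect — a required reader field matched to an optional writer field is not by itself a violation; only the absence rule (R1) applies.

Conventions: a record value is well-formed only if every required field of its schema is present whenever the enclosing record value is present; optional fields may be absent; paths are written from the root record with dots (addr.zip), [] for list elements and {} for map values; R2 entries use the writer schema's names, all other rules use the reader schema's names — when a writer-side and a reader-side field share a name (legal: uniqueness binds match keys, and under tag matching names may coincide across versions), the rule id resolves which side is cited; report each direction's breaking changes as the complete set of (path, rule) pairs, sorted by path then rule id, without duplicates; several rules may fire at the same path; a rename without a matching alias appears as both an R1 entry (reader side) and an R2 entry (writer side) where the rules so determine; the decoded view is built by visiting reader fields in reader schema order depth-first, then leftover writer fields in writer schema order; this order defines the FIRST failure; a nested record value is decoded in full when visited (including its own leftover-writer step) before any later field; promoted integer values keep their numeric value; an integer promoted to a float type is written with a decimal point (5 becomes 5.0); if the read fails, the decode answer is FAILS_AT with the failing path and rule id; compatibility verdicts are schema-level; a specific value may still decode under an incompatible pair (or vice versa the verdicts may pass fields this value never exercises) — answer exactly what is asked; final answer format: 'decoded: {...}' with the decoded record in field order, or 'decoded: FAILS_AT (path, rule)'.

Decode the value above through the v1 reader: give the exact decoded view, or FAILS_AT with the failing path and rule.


in Ticket below, arrows point writer -> reader
migrating the Ticket value to v1:
  duration := 3 (from writer id)
  read fails at zip under R1 (no fill)
  => FAILS_AT (zip, R1)
the other Ticket changes do not affect what is asked:
  renamed field duration to id in record Ticket (alias duration declared on the renamed field) -> fires no rule on Ticket under this dialect and leaves the result unchanged
  field active in record Ticket: type bool changed to int32 (its default is dropped) -> affects the rule determinations only; this particular Ticket value decodes identically
  removed field version from record Ticket (its key 6 joins the reserved list) -> affects the rule determinations only; this particular Ticket value decodes identically

decoded: FAILS_AT (zip, R1)


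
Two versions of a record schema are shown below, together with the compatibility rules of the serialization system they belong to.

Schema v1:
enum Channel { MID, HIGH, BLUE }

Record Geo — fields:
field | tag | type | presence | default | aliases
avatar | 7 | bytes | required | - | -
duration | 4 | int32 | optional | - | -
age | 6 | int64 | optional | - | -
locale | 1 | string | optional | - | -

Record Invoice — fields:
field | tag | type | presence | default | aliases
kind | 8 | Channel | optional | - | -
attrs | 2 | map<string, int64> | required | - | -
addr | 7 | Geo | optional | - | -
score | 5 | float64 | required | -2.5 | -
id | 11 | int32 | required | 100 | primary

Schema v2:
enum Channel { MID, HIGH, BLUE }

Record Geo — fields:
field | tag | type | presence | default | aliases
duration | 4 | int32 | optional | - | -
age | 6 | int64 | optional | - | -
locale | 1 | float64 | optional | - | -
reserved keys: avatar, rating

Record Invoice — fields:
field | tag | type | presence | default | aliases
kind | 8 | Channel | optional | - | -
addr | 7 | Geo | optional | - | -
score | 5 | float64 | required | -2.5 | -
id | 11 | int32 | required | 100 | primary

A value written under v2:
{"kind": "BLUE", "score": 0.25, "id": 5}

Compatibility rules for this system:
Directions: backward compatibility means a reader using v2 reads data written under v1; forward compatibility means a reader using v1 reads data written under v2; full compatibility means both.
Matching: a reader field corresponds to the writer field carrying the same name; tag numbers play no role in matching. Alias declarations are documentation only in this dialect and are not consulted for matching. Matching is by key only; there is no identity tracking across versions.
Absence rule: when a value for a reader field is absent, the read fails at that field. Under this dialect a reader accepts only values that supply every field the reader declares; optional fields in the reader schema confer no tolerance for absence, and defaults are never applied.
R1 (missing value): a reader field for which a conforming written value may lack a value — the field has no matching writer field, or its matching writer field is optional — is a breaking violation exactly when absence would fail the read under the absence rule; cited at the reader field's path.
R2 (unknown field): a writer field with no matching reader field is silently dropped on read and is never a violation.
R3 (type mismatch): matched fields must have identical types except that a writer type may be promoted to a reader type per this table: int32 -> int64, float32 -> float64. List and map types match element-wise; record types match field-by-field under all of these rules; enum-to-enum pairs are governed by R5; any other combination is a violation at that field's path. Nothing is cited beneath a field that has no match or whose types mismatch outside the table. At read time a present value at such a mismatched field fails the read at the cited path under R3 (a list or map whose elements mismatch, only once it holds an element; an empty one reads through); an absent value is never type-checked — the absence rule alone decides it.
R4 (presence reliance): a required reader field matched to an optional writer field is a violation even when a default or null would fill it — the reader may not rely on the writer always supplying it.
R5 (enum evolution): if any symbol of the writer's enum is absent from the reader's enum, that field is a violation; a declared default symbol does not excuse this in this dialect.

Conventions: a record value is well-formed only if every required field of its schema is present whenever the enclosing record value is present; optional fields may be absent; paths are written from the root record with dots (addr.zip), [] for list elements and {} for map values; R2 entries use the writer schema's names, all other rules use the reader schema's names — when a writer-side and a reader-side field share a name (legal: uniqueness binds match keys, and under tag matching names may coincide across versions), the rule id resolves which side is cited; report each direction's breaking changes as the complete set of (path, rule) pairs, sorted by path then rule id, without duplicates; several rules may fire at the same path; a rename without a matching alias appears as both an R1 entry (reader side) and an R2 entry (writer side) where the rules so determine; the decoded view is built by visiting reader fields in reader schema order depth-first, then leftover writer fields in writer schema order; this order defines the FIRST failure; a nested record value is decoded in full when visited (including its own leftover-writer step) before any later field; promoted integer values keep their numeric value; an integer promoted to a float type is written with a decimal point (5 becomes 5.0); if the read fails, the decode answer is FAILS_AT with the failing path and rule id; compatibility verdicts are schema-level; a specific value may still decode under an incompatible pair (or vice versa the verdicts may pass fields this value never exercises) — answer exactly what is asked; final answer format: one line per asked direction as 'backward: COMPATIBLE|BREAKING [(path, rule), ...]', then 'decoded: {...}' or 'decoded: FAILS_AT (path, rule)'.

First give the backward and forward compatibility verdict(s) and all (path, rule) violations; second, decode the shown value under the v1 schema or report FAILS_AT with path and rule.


backward: BREAKING [(addr, R1), (addr.age, R1), (addr.duration, R1), (addr.locale, R1), (addr.locale, R3), (kind, R1)]; forward: BREAKING [(addr, R1), (addr.age, R1), (addr.avatar, R1), (addr.duration, R1), (addr.locale, R1), (addr.locale, R3), (attrs, R1), (kind, R1)]; decoded: FAILS_AT (attrs, R1)

each type pair in Invoice: writer, then reader
checking backward for Invoice: reader v2 against writer v1:
  kind: paired with writer kind (Channel -> Channel; writer optional)
  addr: paired with writer addr (Geo -> Geo; writer optional)
  score: paired with writer score (float64 -> float64; writer required)
  id: paired with writer id (int32 -> int32; writer required)
  writer attrs: unknown to reader
  addr.duration: paired with writer addr.duration (int32 -> int32; writer optional)
  addr.age: paired with writer addr.age (int64 -> int64; writer optional)
  addr.locale: paired with writer addr.locale (string -> float64; writer optional)
  writer addr.avatar: unknown to reader
  breaking: (addr, R1)
  breaking: (addr.age, R1)
  breaking: (addr.duration, R1)
  breaking: (addr.locale, R1)
  breaking: (addr.locale, R3)
  breaking: (kind, R1)
  => backward verdict for Invoice: BREAKING, 6 violation(s)
checking forward for Invoice: reader v1 against writer v2:
  kind: paired with writer kind (Channel -> Channel; writer optional)
  no writer field matches reader attrs
  addr: paired with writer addr (Geo -> Geo; writer optional)
  score: paired with writer score (float64 -> float64; writer required)
  id: paired with writer id (int32 -> int32; writer required)
  no writer field matches reader addr.avatar
  addr.duration: paired with writer addr.duration (int32 -> int32; writer optional)
  addr.age: paired with writer addr.age (int64 -> int64; writer optional)
  addr.locale: paired with writer addr.locale (float64 -> string; writer optional)
  breaking: (addr, R1)
  breaking: (addr.age, R1)
  breaking: (addr.avatar, R1)
  breaking: (addr.duration, R1)
  breaking: (addr.locale, R1)
  breaking: (addr.locale, R3)
  breaking: (attrs, R1)
  breaking: (kind, R1)
  => forward verdict for Invoice: BREAKING, 8 violation(s)
decode (reader v1):
  kind := "BLUE"
  read fails at attrs under R1 (no fill)
  => FAILS_AT (attrs, R1)


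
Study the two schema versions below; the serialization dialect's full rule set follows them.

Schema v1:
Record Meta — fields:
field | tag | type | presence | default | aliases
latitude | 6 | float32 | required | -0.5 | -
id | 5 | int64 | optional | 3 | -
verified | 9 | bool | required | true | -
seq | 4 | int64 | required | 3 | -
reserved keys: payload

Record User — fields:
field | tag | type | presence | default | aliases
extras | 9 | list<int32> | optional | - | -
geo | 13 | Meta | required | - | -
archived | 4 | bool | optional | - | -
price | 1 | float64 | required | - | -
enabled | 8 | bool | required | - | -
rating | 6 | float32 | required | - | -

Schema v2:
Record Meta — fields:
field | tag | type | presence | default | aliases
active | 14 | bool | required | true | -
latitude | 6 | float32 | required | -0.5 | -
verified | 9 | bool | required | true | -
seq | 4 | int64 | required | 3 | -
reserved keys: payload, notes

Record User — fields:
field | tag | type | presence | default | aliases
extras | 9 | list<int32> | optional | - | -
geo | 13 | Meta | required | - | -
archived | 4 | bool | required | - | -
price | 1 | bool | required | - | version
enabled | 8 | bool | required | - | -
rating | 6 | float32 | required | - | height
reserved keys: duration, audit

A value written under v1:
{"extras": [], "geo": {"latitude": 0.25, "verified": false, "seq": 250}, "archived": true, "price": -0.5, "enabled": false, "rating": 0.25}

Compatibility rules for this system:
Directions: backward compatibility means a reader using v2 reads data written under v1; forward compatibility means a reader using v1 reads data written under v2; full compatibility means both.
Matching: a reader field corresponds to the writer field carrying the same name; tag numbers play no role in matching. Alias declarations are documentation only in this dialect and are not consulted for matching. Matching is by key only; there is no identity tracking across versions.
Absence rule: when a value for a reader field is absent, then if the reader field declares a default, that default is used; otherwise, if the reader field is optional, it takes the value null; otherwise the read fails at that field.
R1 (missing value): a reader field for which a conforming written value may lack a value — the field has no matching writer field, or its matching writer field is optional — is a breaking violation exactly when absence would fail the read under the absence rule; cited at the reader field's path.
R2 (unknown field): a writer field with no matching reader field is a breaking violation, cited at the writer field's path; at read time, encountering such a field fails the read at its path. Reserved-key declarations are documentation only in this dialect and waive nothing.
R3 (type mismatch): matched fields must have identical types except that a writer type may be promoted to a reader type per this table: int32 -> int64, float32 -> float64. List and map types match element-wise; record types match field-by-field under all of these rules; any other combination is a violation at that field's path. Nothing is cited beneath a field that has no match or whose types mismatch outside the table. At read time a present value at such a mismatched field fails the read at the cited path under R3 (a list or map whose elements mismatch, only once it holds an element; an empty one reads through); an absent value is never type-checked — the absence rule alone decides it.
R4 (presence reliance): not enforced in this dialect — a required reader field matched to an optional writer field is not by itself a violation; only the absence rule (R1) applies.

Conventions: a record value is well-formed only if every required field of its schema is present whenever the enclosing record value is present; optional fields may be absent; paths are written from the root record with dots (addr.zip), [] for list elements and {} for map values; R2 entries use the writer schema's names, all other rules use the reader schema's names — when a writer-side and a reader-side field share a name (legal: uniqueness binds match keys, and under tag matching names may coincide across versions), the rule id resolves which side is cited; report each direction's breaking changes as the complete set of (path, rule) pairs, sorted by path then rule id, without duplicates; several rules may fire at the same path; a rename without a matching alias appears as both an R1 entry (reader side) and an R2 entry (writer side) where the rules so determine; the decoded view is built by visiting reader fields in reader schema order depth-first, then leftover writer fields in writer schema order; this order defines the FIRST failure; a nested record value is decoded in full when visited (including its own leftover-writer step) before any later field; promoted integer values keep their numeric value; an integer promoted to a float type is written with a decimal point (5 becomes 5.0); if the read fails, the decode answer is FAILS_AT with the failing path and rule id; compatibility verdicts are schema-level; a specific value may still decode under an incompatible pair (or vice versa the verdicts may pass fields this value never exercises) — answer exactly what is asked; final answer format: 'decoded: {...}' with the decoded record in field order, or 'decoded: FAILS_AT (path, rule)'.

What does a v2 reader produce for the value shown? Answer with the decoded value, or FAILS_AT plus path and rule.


decoded: FAILS_AT (price, R3)

in User below, arrows point writer -> reader
migrating the User value to v2:
  extras := []
  geo.active := true (absent -> default)
  geo.latitude := 0.25
  geo.verified := false
  geo.seq := 250
  archived := true
  read fails at price under R3
  => FAILS_AT (price, R3)
checking off the User differences that do not matter here:
  removed field id from record Meta -> a verdict-level change on User — the shown value reads the same
  added field active to record Meta: required bool, tag 14, default true (in v2 it sits immediately before latitude) -> a verdict-level change on User — the shown value reads the same
  field archived in record User: optional changed to required -> a verdict-level change on User — the shown value reads the same


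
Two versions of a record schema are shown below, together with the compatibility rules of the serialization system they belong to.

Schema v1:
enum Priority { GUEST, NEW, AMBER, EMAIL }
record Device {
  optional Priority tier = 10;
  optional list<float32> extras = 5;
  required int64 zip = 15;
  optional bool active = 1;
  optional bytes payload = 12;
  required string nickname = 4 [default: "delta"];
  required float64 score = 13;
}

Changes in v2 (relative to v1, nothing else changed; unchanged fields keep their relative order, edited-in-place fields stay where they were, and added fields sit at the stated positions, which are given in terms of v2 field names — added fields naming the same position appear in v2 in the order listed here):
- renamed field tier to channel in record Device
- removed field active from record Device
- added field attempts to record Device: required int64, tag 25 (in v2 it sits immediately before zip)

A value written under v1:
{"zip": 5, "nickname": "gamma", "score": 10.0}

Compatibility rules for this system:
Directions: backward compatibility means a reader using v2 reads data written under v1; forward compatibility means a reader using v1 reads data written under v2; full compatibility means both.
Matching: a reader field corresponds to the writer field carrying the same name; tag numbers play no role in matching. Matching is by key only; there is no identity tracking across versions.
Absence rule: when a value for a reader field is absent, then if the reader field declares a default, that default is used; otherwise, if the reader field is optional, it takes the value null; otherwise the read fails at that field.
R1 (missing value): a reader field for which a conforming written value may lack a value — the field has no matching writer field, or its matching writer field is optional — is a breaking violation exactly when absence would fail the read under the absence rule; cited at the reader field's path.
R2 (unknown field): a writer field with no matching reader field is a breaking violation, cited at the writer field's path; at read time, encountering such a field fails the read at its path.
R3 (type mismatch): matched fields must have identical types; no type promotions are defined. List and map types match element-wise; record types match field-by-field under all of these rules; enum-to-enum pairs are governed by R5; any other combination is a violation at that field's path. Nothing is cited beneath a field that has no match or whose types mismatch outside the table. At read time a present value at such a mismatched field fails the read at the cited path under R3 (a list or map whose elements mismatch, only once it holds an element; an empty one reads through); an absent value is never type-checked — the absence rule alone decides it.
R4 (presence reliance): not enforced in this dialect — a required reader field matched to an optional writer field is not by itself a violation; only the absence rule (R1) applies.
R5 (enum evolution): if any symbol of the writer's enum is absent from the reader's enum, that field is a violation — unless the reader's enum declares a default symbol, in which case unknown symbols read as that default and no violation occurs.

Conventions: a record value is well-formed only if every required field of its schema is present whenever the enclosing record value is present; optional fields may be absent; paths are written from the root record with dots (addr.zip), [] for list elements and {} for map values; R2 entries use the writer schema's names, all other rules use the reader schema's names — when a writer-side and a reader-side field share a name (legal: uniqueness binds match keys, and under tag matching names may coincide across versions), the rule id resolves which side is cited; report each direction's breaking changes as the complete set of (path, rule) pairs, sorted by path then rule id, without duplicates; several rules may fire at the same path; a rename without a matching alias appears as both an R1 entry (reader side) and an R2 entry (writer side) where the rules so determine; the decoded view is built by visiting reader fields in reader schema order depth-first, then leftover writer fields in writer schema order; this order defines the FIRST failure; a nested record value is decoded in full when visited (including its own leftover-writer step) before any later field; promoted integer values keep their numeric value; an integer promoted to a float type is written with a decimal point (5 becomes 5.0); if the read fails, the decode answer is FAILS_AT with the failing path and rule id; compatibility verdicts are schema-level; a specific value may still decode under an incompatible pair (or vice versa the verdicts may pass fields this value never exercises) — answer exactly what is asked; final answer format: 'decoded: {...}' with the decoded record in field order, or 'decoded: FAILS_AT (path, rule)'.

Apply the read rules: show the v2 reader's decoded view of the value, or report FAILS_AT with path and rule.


decoded: FAILS_AT (attempts, R1)

the writer's type comes first in each Device pair
migrating the Device value to v2:
  channel := null (not supplied -> null)
  extras := null (not supplied -> null)
  read fails at attempts under R1 (no fill)
  => FAILS_AT (attempts, R1)
the rest of the Device diff is inert for this question:
  renamed field tier to channel in record Device -> shifts the Device verdicts, not this decode
  removed field active from record Device -> shifts the Device verdicts, not this decode


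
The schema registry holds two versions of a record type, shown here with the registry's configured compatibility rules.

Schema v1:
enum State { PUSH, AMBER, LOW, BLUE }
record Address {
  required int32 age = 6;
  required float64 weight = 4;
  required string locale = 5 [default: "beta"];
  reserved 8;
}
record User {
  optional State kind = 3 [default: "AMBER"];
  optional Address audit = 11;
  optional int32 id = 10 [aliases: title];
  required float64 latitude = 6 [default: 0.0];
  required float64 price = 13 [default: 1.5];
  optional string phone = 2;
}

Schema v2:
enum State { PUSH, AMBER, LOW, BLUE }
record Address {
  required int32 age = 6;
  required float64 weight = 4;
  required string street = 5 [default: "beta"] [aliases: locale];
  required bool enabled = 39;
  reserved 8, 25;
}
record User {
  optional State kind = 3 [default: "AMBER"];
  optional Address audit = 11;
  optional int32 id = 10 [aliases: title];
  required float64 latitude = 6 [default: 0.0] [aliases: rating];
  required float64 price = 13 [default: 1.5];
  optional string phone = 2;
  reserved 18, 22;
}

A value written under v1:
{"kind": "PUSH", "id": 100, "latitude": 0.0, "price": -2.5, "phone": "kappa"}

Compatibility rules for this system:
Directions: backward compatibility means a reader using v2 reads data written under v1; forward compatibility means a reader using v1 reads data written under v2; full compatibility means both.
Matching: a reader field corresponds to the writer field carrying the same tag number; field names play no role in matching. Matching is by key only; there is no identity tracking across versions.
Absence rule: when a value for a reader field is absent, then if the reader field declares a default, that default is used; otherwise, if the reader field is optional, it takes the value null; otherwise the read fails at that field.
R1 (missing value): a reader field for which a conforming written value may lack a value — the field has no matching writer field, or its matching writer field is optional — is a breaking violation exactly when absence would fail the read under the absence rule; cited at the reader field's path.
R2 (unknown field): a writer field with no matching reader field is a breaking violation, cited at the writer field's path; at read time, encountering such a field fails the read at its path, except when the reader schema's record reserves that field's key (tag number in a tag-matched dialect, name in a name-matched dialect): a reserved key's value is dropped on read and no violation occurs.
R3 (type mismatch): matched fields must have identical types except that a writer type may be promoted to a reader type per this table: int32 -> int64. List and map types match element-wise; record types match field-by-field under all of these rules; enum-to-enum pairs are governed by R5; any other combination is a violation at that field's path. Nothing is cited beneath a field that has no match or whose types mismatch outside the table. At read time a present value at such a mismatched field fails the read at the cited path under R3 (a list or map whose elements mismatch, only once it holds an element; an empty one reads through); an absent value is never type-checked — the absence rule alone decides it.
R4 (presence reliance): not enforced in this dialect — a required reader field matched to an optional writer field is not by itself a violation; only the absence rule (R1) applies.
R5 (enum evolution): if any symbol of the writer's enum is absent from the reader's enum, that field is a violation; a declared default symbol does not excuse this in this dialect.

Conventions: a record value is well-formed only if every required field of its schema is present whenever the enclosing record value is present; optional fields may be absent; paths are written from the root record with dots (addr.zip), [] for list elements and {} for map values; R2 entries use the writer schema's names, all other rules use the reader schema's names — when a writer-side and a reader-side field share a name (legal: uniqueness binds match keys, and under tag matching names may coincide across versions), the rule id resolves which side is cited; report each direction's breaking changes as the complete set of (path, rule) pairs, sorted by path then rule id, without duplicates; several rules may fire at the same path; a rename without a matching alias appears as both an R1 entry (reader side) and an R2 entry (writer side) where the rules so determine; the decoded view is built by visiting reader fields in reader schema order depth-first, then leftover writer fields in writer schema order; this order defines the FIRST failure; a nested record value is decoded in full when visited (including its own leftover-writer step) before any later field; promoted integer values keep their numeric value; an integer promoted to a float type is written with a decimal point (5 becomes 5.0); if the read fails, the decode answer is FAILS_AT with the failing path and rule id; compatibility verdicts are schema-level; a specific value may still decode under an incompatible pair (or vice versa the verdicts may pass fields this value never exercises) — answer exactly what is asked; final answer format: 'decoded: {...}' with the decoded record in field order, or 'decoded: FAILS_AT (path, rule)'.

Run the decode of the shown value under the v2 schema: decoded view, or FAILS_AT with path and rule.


decoded: {"kind": "PUSH", "audit": null, "id": 100, "latitude": 0.0, "price": -2.5, "phone": "kappa"}

the writer's type comes first in each User pair
migrating the User value to v2:
  kind := "PUSH"
  audit := null (absent, optional -> null)
  id := 100
  latitude := 0.0
  price := -2.5
  phone := "kappa"
  => decoded: {"kind": "PUSH", "audit": null, "id": 100, "latitude": 0.0, "price": -2.5, "phone": "kappa"}
checking off the User differences that do not matter here:
  renamed field locale to street in record Address (alias locale declared on the renamed field) -> triggers nothing under the printed rules; the User answer is the same either way
  added field enabled to record Address: required bool, tag 39 (in v2 it sits last) -> a verdict-level change on User — the shown value reads the same
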